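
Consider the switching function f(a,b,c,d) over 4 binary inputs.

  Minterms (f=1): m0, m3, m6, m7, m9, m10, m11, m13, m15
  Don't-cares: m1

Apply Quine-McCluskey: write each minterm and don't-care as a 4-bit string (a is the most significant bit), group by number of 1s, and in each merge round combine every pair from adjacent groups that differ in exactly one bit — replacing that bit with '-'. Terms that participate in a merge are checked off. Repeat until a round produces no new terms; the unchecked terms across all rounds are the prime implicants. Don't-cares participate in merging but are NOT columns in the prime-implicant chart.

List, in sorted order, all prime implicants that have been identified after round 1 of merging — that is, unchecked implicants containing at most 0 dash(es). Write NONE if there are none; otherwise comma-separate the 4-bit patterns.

Round 0: 0000✓ 0001✓ 0011✓ 0110✓ 0111✓ 1001✓ 1010✓ 1011✓ 1101✓ 1111✓
Round 1: -001✓ -011✓ -111✓ 0-11✓ 00-1✓ 000- 011- 1-01✓ 1-11✓ 10-1✓ 101- 11-1✓
Round 2: --11 -0-1 1--1
PIs = {--11, -0-1, 000-, 011-, 1--1, 101-}

NONE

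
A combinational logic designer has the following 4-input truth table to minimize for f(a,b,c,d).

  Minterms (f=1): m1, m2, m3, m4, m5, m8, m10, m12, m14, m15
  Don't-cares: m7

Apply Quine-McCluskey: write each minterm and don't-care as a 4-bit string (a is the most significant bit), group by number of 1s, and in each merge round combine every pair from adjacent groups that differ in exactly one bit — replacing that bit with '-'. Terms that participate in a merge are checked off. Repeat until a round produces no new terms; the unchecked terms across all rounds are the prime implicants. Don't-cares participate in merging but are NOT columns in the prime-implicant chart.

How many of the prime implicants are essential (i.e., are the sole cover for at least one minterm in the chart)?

2

size-2^0 implicants → 0001(✓)  0010(✓)  0011(✓)  0100(✓)  0101(✓)  0111(✓)  1000(✓)  1010(✓)  1100(✓)  1110(✓)  1111(✓)
size-2^1 implicants → -010  -100  -111  0-01(✓)  0-11(✓)  00-1(✓)  001-  01-1(✓)  010-  1-00(✓)  1-10(✓)  10-0(✓)  11-0(✓)  111-
size-2^2 implicants → 0--1  1--0
Unchecked terms (primes): -010, -100, -111, 0--1, 001-, 010-, 1--0, 111-
Minterm coverage:
  m1 ⊆ 0--1 [E]
  m2 ⊆ -010,001-
  m3 ⊆ 0--1,001-
  m4 ⊆ -100,010-
  m5 ⊆ 0--1,010-
  m8 ⊆ 1--0 [E]
  m10 ⊆ -010,1--0
  m12 ⊆ -100,1--0
  m14 ⊆ 1--0,111-
  m15 ⊆ -111,111-
E = {0--1, 1--0}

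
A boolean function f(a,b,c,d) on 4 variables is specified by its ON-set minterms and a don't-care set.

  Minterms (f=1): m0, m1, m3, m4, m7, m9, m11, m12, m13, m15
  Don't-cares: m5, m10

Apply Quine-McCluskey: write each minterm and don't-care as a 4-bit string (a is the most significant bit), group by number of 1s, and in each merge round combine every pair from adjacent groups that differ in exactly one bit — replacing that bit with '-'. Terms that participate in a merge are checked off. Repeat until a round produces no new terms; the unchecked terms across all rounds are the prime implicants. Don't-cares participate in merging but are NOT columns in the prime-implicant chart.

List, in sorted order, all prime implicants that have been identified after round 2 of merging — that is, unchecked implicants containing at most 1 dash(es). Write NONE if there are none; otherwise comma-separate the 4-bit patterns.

101-

size-2^0 implicants → 0000(✓)  0001(✓)  0011(✓)  0100(✓)  0101(✓)  0111(✓)  1001(✓)  1010(✓)  1011(✓)  1100(✓)  1101(✓)  1111(✓)
size-2^1 implicants → -001(✓)  -011(✓)  -100(✓)  -101(✓)  -111(✓)  0-00(✓)  0-01(✓)  0-11(✓)  00-1(✓)  000-(✓)  01-1(✓)  010-(✓)  1-01(✓)  1-11(✓)  10-1(✓)  101-  11-1(✓)  110-(✓)
size-2^2 implicants → --01(✓)  --11(✓)  -0-1(✓)  -1-1(✓)  -10-  0--1(✓)  0-0-  1--1(✓)
size-2^3 implicants → ---1
Unchecked terms (primes): ---1, -10-, 0-0-, 101-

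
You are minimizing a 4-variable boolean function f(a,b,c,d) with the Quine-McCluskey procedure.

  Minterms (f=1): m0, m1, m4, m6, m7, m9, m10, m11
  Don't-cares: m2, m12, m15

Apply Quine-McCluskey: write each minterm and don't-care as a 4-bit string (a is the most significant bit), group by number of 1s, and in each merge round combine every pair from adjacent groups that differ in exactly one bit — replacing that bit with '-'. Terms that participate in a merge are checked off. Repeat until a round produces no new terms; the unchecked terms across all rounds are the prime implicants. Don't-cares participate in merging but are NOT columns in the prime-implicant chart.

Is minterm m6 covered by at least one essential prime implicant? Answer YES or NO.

NO

size-2^0 implicants → 0000(✓)  0001(✓)  0010(✓)  0100(✓)  0110(✓)  0111(✓)  1001(✓)  1010(✓)  1011(✓)  1100(✓)  1111(✓)
size-2^1 implicants → -001  -010  -100  -111  0-00(✓)  0-10(✓)  00-0(✓)  000-  01-0(✓)  011-  1-11  10-1  101-
size-2^2 implicants → 0--0
Unchecked terms (primes): -001, -010, -100, -111, 0--0, 000-, 011-, 1-11, 10-1, 101-
Minterm coverage:
  m0 ⊆ 0--0,000-
  m1 ⊆ -001,000-
  m4 ⊆ -100,0--0
  m6 ⊆ 0--0,011-
  m7 ⊆ -111,011-
  m9 ⊆ -001,10-1
  m10 ⊆ -010,101-
  m11 ⊆ 1-11,10-1,101-
(no essential prime implicants)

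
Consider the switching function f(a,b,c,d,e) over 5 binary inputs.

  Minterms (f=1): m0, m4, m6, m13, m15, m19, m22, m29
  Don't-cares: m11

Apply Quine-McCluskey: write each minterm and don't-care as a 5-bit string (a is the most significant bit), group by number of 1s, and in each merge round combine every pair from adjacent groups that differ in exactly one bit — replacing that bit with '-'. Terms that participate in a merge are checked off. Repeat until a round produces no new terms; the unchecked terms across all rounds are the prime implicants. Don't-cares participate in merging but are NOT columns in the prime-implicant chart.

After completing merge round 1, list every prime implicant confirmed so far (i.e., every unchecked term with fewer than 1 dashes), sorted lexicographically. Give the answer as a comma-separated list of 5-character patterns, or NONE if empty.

10011

size-2^0 implicants → 00000(✓)  00100(✓)  00110(✓)  01011(✓)  01101(✓)  01111(✓)  10011  10110(✓)  11101(✓)
size-2^1 implicants → -0110  -1101  00-00  001-0  01-11  011-1
Unchecked terms (primes): -0110, -1101, 00-00, 001-0, 01-11, 011-1, 10011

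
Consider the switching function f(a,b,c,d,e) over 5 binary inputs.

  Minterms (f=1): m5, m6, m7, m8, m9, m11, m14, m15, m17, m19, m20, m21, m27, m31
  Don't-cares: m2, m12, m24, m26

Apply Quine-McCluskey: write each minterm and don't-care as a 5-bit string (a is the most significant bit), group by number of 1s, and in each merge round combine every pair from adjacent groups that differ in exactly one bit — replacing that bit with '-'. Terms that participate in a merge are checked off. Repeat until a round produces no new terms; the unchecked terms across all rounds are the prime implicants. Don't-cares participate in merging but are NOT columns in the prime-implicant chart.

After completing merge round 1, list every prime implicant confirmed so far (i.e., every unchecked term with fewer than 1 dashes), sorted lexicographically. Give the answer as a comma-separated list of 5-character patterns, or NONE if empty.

NONE

[col 0] 00010*, 00101*, 00110*, 00111*, 01000*, 01001*, 01011*, 01100*, 01110*, 01111*, 10001*, 10011*, 10100*, 10101*, 11000*, 11010*, 11011*, 11111*
[col 1] -0101, -1000, -1011*, -1111*, 0-110*, 0-111*, 00-10, 001-1, 0011-*, 01-00, 01-11*, 010-1, 0100-, 011-0, 0111-*, 1-011, 10-01, 100-1, 1010-, 11-11*, 110-0, 1101-
[col 2] -1-11, 0-11-
Prime implicants: -0101, -1-11, -1000, 0-11-, 00-10, 001-1, 01-00, 010-1, 0100-, 011-0, 1-011, 10-01, 100-1, 1010-, 110-0, 1101-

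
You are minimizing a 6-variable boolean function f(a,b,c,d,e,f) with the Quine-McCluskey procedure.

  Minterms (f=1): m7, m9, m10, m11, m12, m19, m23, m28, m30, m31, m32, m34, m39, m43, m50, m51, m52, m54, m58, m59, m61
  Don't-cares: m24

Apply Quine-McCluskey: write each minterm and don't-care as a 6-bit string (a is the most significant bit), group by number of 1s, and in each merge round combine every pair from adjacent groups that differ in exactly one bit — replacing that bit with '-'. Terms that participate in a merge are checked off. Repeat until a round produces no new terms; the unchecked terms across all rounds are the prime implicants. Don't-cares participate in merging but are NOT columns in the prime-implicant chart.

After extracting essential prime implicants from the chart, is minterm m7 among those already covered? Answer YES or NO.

YES

size-2^0 implicants → 000111(✓)  001001(✓)  001010(✓)  001011(✓)  001100(✓)  010011(✓)  010111(✓)  011000(✓)  011100(✓)  011110(✓)  011111(✓)  100000(✓)  100010(✓)  100111(✓)  101011(✓)  110010(✓)  110011(✓)  110100(✓)  110110(✓)  111010(✓)  111011(✓)  111101
size-2^1 implicants → -00111  -01011  -10011  0-0111  0-1100  0010-1  00101-  01-111  010-11  011-00  0111-0  01111-  1-0010  1-1011  1000-0  11-010(✓)  11-011(✓)  110-10  11001-(✓)  1101-0  11101-(✓)
size-2^2 implicants → 11-01-
Unchecked terms (primes): -00111, -01011, -10011, 0-0111, 0-1100, 0010-1, 00101-, 01-111, 010-11, 011-00, 0111-0, 01111-, 1-0010, 1-1011, 1000-0, 11-01-, 110-10, 1101-0, 111101
Minterm coverage:
  m7 ⊆ -00111,0-0111
  m9 ⊆ 0010-1 [E]
  m10 ⊆ 00101- [E]
  m11 ⊆ -01011,0010-1,00101-
  m12 ⊆ 0-1100 [E]
  m19 ⊆ -10011,010-11
  m23 ⊆ 0-0111,01-111,010-11
  m28 ⊆ 0-1100,011-00,0111-0
  m30 ⊆ 0111-0,01111-
  m31 ⊆ 01-111,01111-
  m32 ⊆ 1000-0 [E]
  m34 ⊆ 1-0010,1000-0
  m39 ⊆ -00111 [E]
  m43 ⊆ -01011,1-1011
  m50 ⊆ 1-0010,11-01-,110-10
  m51 ⊆ -10011,11-01-
  m52 ⊆ 1101-0 [E]
  m54 ⊆ 110-10,1101-0
  m58 ⊆ 11-01- [E]
  m59 ⊆ 1-1011,11-01-
  m61 ⊆ 111101 [E]
E = {-00111, 0-1100, 0010-1, 00101-, 1000-0, 11-01-, 1101-0, 111101}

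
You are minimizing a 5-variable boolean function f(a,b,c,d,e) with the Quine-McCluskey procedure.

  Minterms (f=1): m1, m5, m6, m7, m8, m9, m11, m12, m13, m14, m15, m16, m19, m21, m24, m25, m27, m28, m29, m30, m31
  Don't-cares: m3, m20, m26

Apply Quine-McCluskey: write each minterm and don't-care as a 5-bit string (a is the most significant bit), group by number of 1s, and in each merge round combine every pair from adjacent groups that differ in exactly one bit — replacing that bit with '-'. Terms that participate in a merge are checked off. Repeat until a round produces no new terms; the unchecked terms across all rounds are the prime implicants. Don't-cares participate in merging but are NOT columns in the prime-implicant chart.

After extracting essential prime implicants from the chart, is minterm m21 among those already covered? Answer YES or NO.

Round 0: 00001✓ 00011✓ 00101✓ 00110✓ 00111✓ 01000✓ 01001✓ 01011✓ 01100✓ 01101✓ 01110✓ 01111✓ 10000✓ 10011✓ 10100✓ 10101✓ 11000✓ 11001✓ 11010✓ 11011✓ 11100✓ 11101✓ 11110✓ 11111✓
Round 1: -0011✓ -0101✓ -1000✓ -1001✓ -1011✓ -1100✓ -1101✓ -1110✓ -1111✓ 0-001✓ 0-011✓ 0-101✓ 0-110✓ 0-111✓ 00-01✓ 00-11✓ 000-1✓ 001-1✓ 0011-✓ 01-00✓ 01-01✓ 01-11✓ 010-1✓ 0100-✓ 011-0✓ 011-1✓ 0110-✓ 0111-✓ 1-000✓ 1-011✓ 1-100✓ 1-101✓ 10-00✓ 1010-✓ 11-00✓ 11-01✓ 11-10✓ 11-11✓ 110-0✓ 110-1✓ 1100-✓ 1101-✓ 111-0✓ 111-1✓ 1110-✓ 1111-✓
Round 2: --011 --101 -1-00✓ -1-01✓ -1-11✓ -10-1✓ -100-✓ -11-0✓ -11-1✓ -110-✓ -111-✓ 0--01✓ 0--11✓ 0-0-1✓ 0-1-1✓ 0-11- 00--1✓ 01--1✓ 01-0-✓ 011--✓ 1--00 1-10- 11--0✓ 11--1✓ 11-0-✓ 11-1-✓ 110--✓ 111--✓
Round 3: -1--1 -1-0- -11-- 0---1 11---
PIs = {--011, --101, -1--1, -1-0-, -11--, 0---1, 0-11-, 1--00, 1-10-, 11---}
Coverage chart:
  m1: 0---1 ←essential
  m5: --101,0---1
  m6: 0-11- ←essential
  m7: 0---1,0-11-
  m8: -1-0- ←essential
  m9: -1--1,-1-0-,0---1
  m11: --011,-1--1,0---1
  m12: -1-0-,-11--
  m13: --101,-1--1,-1-0-,-11--,0---1
  m14: -11--,0-11-
  m15: -1--1,-11--,0---1,0-11-
  m16: 1--00 ←essential
  m19: --011 ←essential
  m21: --101,1-10-
  m24: -1-0-,1--00,11---
  m25: -1--1,-1-0-,11---
  m27: --011,-1--1,11---
  m28: -1-0-,-11--,1--00,1-10-,11---
  m29: --101,-1--1,-1-0-,-11--,1-10-,11---
  m30: -11--,11---
  m31: -1--1,-11--,11---
Essential: --011, -1-0-, 0---1, 0-11-, 1--00

NO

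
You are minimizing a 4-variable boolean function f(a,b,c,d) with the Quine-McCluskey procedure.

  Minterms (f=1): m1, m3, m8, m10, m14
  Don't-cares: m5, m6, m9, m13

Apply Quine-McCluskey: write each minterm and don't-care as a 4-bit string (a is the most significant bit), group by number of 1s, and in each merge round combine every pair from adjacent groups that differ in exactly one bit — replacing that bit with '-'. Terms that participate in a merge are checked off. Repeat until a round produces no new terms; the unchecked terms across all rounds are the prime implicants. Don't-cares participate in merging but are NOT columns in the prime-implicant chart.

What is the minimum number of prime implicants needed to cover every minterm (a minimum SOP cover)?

3

Round 0: 0001✓ 0011✓ 0101✓ 0110✓ 1000✓ 1001✓ 1010✓ 1101✓ 1110✓
Round 1: -001✓ -101✓ -110 0-01✓ 00-1 1-01✓ 1-10 10-0 100-
Round 2: --01
PIs = {--01, -110, 00-1, 1-10, 10-0, 100-}
Coverage chart:
  m1: --01,00-1
  m3: 00-1 ←essential
  m8: 10-0,100-
  m10: 1-10,10-0
  m14: -110,1-10
Essential: 00-1
Petrick residual → -110, 10-0
Min cover (3 terms): bcd' + a'b'd + ab'd'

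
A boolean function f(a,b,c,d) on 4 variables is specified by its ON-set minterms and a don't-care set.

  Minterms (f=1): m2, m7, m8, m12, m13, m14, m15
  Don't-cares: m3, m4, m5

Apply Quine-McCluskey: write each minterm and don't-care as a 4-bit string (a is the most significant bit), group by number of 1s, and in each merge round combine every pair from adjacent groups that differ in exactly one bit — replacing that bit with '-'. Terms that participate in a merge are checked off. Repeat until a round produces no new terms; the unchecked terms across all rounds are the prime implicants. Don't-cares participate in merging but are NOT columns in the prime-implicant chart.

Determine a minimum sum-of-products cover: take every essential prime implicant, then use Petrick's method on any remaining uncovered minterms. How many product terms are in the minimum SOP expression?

4

Round 0: 0010✓ 0011✓ 0100✓ 0101✓ 0111✓ 1000✓ 1100✓ 1101✓ 1110✓ 1111✓
Round 1: -100✓ -101✓ -111✓ 0-11 001- 01-1✓ 010-✓ 1-00 11-0✓ 11-1✓ 110-✓ 111-✓
Round 2: -1-1 -10- 11--
PIs = {-1-1, -10-, 0-11, 001-, 1-00, 11--}
Coverage chart:
  m2: 001- ←essential
  m7: -1-1,0-11
  m8: 1-00 ←essential
  m12: -10-,1-00,11--
  m13: -1-1,-10-,11--
  m14: 11-- ←essential
  m15: -1-1,11--
Essential: 001-, 1-00, 11--
Petrick residual → -1-1
Min cover (4 terms): bd + a'b'c + ac'd' + ab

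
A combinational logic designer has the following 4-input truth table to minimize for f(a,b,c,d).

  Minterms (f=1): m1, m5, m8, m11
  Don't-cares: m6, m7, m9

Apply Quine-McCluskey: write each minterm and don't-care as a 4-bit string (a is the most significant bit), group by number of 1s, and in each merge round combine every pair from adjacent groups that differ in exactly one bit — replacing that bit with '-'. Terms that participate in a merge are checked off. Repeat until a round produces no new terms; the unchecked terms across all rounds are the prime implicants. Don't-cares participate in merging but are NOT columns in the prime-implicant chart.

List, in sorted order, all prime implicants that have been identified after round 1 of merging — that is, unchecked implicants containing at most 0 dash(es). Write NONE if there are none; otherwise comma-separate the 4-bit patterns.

[col 0] 0001*, 0101*, 0110*, 0111*, 1000*, 1001*, 1011*
[col 1] -001, 0-01, 01-1, 011-, 10-1, 100-
Prime implicants: -001, 0-01, 01-1, 011-, 10-1, 100-

NONE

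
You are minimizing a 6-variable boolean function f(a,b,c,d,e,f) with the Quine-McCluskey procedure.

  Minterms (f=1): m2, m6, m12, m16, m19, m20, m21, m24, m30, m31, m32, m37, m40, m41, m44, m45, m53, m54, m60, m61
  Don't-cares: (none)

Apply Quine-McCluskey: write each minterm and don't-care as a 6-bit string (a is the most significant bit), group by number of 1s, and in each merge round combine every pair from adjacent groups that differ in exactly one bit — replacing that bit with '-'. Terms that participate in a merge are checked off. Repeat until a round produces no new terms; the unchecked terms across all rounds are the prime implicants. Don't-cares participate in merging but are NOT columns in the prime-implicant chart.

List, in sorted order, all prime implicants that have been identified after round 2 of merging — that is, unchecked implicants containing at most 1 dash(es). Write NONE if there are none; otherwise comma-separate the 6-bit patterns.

[col 0] 000010*, 000110*, 001100*, 010000*, 010011, 010100*, 010101*, 011000*, 011110*, 011111*, 100000*, 100101*, 101000*, 101001*, 101100*, 101101*, 110101*, 110110, 111100*, 111101*
[col 1] -01100, -10101, 000-10, 01-000, 010-00, 01010-, 01111-, 1-0101*, 1-1100*, 1-1101*, 10-000, 10-101*, 101-00*, 101-01*, 10100-*, 10110-*, 11-101*, 11110-*
[col 2] 1--101, 1-110-, 101-0-
Prime implicants: -01100, -10101, 000-10, 01-000, 010-00, 010011, 01010-, 01111-, 1--101, 1-110-, 10-000, 101-0-, 110110

-01100, -10101, 000-10, 01-000, 010-00, 010011, 01010-, 01111-, 10-000, 110110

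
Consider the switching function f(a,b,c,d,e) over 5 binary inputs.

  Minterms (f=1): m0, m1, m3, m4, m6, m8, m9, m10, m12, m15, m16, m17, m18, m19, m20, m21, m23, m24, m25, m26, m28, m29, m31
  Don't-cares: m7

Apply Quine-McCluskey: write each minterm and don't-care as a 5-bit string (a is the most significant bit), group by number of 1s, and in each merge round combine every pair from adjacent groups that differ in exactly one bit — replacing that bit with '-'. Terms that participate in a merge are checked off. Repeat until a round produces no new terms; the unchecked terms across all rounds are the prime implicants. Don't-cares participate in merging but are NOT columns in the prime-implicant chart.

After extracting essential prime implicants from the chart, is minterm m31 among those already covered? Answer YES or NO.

YES

Round 0: 00000✓ 00001✓ 00011✓ 00100✓ 00110✓ 00111✓ 01000✓ 01001✓ 01010✓ 01100✓ 01111✓ 10000✓ 10001✓ 10010✓ 10011✓ 10100✓ 10101✓ 10111✓ 11000✓ 11001✓ 11010✓ 11100✓ 11101✓ 11111✓
Round 1: -0000✓ -0001✓ -0011✓ -0100✓ -0111✓ -1000✓ -1001✓ -1010✓ -1100✓ -1111✓ 0-000✓ 0-001✓ 0-100✓ 0-111✓ 00-00✓ 00-11✓ 000-1✓ 0000-✓ 001-0 0011- 01-00✓ 010-0✓ 0100-✓ 1-000✓ 1-001✓ 1-010✓ 1-100✓ 1-101✓ 1-111✓ 10-00✓ 10-01✓ 10-11✓ 100-0✓ 100-1✓ 1000-✓ 1001-✓ 101-1✓ 1010-✓ 11-00✓ 11-01✓ 110-0✓ 1100-✓ 111-1✓ 1110-✓
Round 2: --000✓ --001✓ --100✓ --111 -0-00✓ -0-11 -00-1 -000-✓ -1-00✓ -10-0 -100-✓ 0--00✓ 0-00-✓ 1--00✓ 1--01✓ 1-0-0 1-00-✓ 1-1-1 1-10-✓ 10--1 10-0-✓ 100-- 11-0-✓
Round 3: ---00 --00- 1--0-
PIs = {---00, --00-, --111, -0-11, -00-1, -10-0, 001-0, 0011-, 1--0-, 1-0-0, 1-1-1, 10--1, 100--}
Coverage chart:
  m0: ---00,--00-
  m1: --00-,-00-1
  m3: -0-11,-00-1
  m4: ---00,001-0
  m6: 001-0,0011-
  m8: ---00,--00-,-10-0
  m9: --00- ←essential
  m10: -10-0 ←essential
  m12: ---00 ←essential
  m15: --111 ←essential
  m16: ---00,--00-,1--0-,1-0-0,100--
  m17: --00-,-00-1,1--0-,10--1,100--
  m18: 1-0-0,100--
  m19: -0-11,-00-1,10--1,100--
  m20: ---00,1--0-
  m21: 1--0-,1-1-1,10--1
  m23: --111,-0-11,1-1-1,10--1
  m24: ---00,--00-,-10-0,1--0-,1-0-0
  m25: --00-,1--0-
  m26: -10-0,1-0-0
  m28: ---00,1--0-
  m29: 1--0-,1-1-1
  m31: --111,1-1-1
Essential: ---00, --00-, --111, -10-0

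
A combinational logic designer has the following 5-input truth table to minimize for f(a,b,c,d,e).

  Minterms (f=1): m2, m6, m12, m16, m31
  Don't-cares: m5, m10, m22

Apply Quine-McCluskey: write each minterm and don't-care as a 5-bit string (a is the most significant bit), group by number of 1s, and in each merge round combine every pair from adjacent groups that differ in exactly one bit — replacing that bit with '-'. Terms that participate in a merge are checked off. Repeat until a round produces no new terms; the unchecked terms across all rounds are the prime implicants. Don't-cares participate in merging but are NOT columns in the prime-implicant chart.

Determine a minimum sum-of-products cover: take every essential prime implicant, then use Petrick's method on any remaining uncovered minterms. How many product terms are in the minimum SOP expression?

[col 0] 00010*, 00101, 00110*, 01010*, 01100, 10000, 10110*, 11111
[col 1] -0110, 0-010, 00-10
Prime implicants: -0110, 0-010, 00-10, 00101, 01100, 10000, 11111
PI chart (minterm → PIs covering it):
  2 | 0-010,00-10
  6 | -0110,00-10
  12 | 01100  (sole → essential)
  16 | 10000  (sole → essential)
  31 | 11111  (sole → essential)
Essential prime implicants: 01100, 10000, 11111
Petrick residual → 00-10
Minimum SOP uses 4 PIs: a'b'de' + a'bcd'e' + ab'c'd'e' + abcde

4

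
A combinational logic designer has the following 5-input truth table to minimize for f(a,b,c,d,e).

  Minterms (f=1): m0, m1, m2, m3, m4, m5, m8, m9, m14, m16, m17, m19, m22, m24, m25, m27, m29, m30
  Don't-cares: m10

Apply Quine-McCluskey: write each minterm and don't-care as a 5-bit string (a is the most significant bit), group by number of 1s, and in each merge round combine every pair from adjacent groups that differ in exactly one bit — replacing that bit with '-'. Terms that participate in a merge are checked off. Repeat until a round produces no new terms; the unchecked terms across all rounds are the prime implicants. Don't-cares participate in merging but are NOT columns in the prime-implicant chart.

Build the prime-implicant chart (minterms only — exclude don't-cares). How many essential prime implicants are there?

5

size-2^0 implicants → 00000(✓)  00001(✓)  00010(✓)  00011(✓)  00100(✓)  00101(✓)  01000(✓)  01001(✓)  01010(✓)  01110(✓)  10000(✓)  10001(✓)  10011(✓)  10110(✓)  11000(✓)  11001(✓)  11011(✓)  11101(✓)  11110(✓)
size-2^1 implicants → -0000(✓)  -0001(✓)  -0011(✓)  -1000(✓)  -1001(✓)  -1110  0-000(✓)  0-001(✓)  0-010(✓)  00-00(✓)  00-01(✓)  000-0(✓)  000-1(✓)  0000-(✓)  0001-(✓)  0010-(✓)  01-10  010-0(✓)  0100-(✓)  1-000(✓)  1-001(✓)  1-011(✓)  1-110  100-1(✓)  1000-(✓)  11-01  110-1(✓)  1100-(✓)
size-2^2 implicants → --000(✓)  --001(✓)  -00-1  -000-(✓)  -100-(✓)  0-0-0  0-00-(✓)  00-0-  000--  1-0-1  1-00-(✓)
size-2^3 implicants → --00-
Unchecked terms (primes): --00-, -00-1, -1110, 0-0-0, 00-0-, 000--, 01-10, 1-0-1, 1-110, 11-01
Minterm coverage:
  m0 ⊆ --00-,0-0-0,00-0-,000--
  m1 ⊆ --00-,-00-1,00-0-,000--
  m2 ⊆ 0-0-0,000--
  m3 ⊆ -00-1,000--
  m4 ⊆ 00-0- [E]
  m5 ⊆ 00-0- [E]
  m8 ⊆ --00-,0-0-0
  m9 ⊆ --00- [E]
  m14 ⊆ -1110,01-10
  m16 ⊆ --00- [E]
  m17 ⊆ --00-,-00-1,1-0-1
  m19 ⊆ -00-1,1-0-1
  m22 ⊆ 1-110 [E]
  m24 ⊆ --00- [E]
  m25 ⊆ --00-,1-0-1,11-01
  m27 ⊆ 1-0-1 [E]
  m29 ⊆ 11-01 [E]
  m30 ⊆ -1110,1-110
E = {--00-, 00-0-, 1-0-1, 1-110, 11-01}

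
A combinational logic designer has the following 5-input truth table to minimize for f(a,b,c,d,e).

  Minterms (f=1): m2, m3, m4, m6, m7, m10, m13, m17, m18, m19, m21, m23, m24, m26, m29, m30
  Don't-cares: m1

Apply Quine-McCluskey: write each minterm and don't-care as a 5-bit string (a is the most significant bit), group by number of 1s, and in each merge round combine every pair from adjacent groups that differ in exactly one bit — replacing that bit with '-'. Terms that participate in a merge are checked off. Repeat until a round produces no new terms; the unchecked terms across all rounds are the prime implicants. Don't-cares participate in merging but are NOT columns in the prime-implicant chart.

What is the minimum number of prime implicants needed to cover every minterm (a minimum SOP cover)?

7

size-2^0 implicants → 00001(✓)  00010(✓)  00011(✓)  00100(✓)  00110(✓)  00111(✓)  01010(✓)  01101(✓)  10001(✓)  10010(✓)  10011(✓)  10101(✓)  10111(✓)  11000(✓)  11010(✓)  11101(✓)  11110(✓)
size-2^1 implicants → -0001(✓)  -0010(✓)  -0011(✓)  -0111(✓)  -1010(✓)  -1101  0-010(✓)  00-10(✓)  00-11(✓)  000-1(✓)  0001-(✓)  001-0  0011-(✓)  1-010(✓)  1-101  10-01(✓)  10-11(✓)  100-1(✓)  1001-(✓)  101-1(✓)  11-10  110-0
size-2^2 implicants → --010  -0-11  -00-1  -001-  00-1-  10--1
Unchecked terms (primes): --010, -0-11, -00-1, -001-, -1101, 00-1-, 001-0, 1-101, 10--1, 11-10, 110-0
Minterm coverage:
  m2 ⊆ --010,-001-,00-1-
  m3 ⊆ -0-11,-00-1,-001-,00-1-
  m4 ⊆ 001-0 [E]
  m6 ⊆ 00-1-,001-0
  m7 ⊆ -0-11,00-1-
  m10 ⊆ --010 [E]
  m13 ⊆ -1101 [E]
  m17 ⊆ -00-1,10--1
  m18 ⊆ --010,-001-
  m19 ⊆ -0-11,-00-1,-001-,10--1
  m21 ⊆ 1-101,10--1
  m23 ⊆ -0-11,10--1
  m24 ⊆ 110-0 [E]
  m26 ⊆ --010,11-10,110-0
  m29 ⊆ -1101,1-101
  m30 ⊆ 11-10 [E]
E = {--010, -1101, 001-0, 11-10, 110-0}
Petrick residual → -0-11, 10--1
Cover = c'de' + b'de + bcd'e + a'b'ce' + ab'e + abde' + abc'e'  |cover|=7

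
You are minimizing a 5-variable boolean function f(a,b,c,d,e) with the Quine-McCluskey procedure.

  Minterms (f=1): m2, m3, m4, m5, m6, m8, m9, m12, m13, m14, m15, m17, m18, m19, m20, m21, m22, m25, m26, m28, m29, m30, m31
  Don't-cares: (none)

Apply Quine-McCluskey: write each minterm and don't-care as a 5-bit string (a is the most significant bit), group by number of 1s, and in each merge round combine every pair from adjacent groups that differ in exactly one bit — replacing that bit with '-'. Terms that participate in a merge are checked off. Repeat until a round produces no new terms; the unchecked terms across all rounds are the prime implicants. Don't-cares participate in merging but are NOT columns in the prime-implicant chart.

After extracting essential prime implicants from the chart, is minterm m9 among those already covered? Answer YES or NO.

Round 0: 00010✓ 00011✓ 00100✓ 00101✓ 00110✓ 01000✓ 01001✓ 01100✓ 01101✓ 01110✓ 01111✓ 10001✓ 10010✓ 10011✓ 10100✓ 10101✓ 10110✓ 11001✓ 11010✓ 11100✓ 11101✓ 11110✓ 11111✓
Round 1: -0010✓ -0011✓ -0100✓ -0101✓ -0110✓ -1001✓ -1100✓ -1101✓ -1110✓ -1111✓ 0-100✓ 0-101✓ 0-110✓ 00-10✓ 0001-✓ 001-0✓ 0010-✓ 01-00✓ 01-01✓ 0100-✓ 011-0✓ 011-1✓ 0110-✓ 0111-✓ 1-001✓ 1-010✓ 1-100✓ 1-101✓ 1-110✓ 10-01✓ 10-10✓ 100-1 1001-✓ 101-0✓ 1010-✓ 11-01✓ 11-10✓ 111-0✓ 111-1✓ 1110-✓ 1111-✓
Round 2: --100✓ --101✓ --110✓ -0-10 -001- -01-0✓ -010-✓ -1-01 -11-0✓ -11-1✓ -110-✓ -111-✓ 0-1-0✓ 0-10-✓ 01-0- 011--✓ 1--01 1--10 1-1-0✓ 1-10-✓ 111--✓
Round 3: --1-0 --10- -11--
PIs = {--1-0, --10-, -0-10, -001-, -1-01, -11--, 01-0-, 1--01, 1--10, 100-1}
Coverage chart:
  m2: -0-10,-001-
  m3: -001- ←essential
  m4: --1-0,--10-
  m5: --10- ←essential
  m6: --1-0,-0-10
  m8: 01-0- ←essential
  m9: -1-01,01-0-
  m12: --1-0,--10-,-11--,01-0-
  m13: --10-,-1-01,-11--,01-0-
  m14: --1-0,-11--
  m15: -11-- ←essential
  m17: 1--01,100-1
  m18: -0-10,-001-,1--10
  m19: -001-,100-1
  m20: --1-0,--10-
  m21: --10-,1--01
  m22: --1-0,-0-10,1--10
  m25: -1-01,1--01
  m26: 1--10 ←essential
  m28: --1-0,--10-,-11--
  m29: --10-,-1-01,-11--,1--01
  m30: --1-0,-11--,1--10
  m31: -11-- ←essential
Essential: --10-, -001-, -11--, 01-0-, 1--10

YES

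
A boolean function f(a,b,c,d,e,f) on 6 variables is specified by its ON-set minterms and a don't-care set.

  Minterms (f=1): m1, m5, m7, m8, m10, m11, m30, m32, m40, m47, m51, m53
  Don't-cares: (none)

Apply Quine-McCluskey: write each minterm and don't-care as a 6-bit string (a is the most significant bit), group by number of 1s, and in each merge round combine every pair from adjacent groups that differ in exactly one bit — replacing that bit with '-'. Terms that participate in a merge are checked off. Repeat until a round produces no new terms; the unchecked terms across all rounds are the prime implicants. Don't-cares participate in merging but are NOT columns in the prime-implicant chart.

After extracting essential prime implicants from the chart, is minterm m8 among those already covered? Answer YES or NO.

size-2^0 implicants → 000001(✓)  000101(✓)  000111(✓)  001000(✓)  001010(✓)  001011(✓)  011110  100000(✓)  101000(✓)  101111  110011  110101
size-2^1 implicants → -01000  000-01  0001-1  0010-0  00101-  10-000
Unchecked terms (primes): -01000, 000-01, 0001-1, 0010-0, 00101-, 011110, 10-000, 101111, 110011, 110101
Minterm coverage:
  m1 ⊆ 000-01 [E]
  m5 ⊆ 000-01,0001-1
  m7 ⊆ 0001-1 [E]
  m8 ⊆ -01000,0010-0
  m10 ⊆ 0010-0,00101-
  m11 ⊆ 00101- [E]
  m30 ⊆ 011110 [E]
  m32 ⊆ 10-000 [E]
  m40 ⊆ -01000,10-000
  m47 ⊆ 101111 [E]
  m51 ⊆ 110011 [E]
  m53 ⊆ 110101 [E]
E = {000-01, 0001-1, 00101-, 011110, 10-000, 101111, 110011, 110101}

NO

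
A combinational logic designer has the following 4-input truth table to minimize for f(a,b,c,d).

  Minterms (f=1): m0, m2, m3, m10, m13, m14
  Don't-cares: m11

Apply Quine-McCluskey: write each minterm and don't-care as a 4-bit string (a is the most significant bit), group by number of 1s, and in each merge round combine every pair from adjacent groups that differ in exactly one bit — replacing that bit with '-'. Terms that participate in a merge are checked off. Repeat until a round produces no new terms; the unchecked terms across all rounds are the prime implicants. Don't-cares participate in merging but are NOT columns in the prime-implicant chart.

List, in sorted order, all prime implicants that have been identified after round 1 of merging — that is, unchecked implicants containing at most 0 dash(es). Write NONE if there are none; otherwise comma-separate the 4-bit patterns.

[col 0] 0000*, 0010*, 0011*, 1010*, 1011*, 1101, 1110*
[col 1] -010*, -011*, 00-0, 001-*, 1-10, 101-*
[col 2] -01-
Prime implicants: -01-, 00-0, 1-10, 1101

1101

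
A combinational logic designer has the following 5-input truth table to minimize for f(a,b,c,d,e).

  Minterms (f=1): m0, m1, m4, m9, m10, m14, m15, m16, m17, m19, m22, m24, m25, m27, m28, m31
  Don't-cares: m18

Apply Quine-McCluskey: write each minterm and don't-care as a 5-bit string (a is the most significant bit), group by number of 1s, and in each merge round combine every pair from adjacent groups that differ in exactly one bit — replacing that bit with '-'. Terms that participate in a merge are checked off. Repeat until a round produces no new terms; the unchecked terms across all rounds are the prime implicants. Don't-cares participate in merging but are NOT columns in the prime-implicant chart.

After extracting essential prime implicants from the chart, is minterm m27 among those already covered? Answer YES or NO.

NO

Round 0: 00000✓ 00001✓ 00100✓ 01001✓ 01010✓ 01110✓ 01111✓ 10000✓ 10001✓ 10010✓ 10011✓ 10110✓ 11000✓ 11001✓ 11011✓ 11100✓ 11111✓
Round 1: -0000✓ -0001✓ -1001✓ -1111 0-001✓ 00-00 0000-✓ 01-10 0111- 1-000✓ 1-001✓ 1-011✓ 10-10 100-0✓ 100-1✓ 1000-✓ 1001-✓ 11-00 11-11 110-1✓ 1100-✓
Round 2: --001 -000- 1-0-1 1-00- 100--
PIs = {--001, -000-, -1111, 00-00, 01-10, 0111-, 1-0-1, 1-00-, 10-10, 100--, 11-00, 11-11}
Coverage chart:
  m0: -000-,00-00
  m1: --001,-000-
  m4: 00-00 ←essential
  m9: --001 ←essential
  m10: 01-10 ←essential
  m14: 01-10,0111-
  m15: -1111,0111-
  m16: -000-,1-00-,100--
  m17: --001,-000-,1-0-1,1-00-,100--
  m19: 1-0-1,100--
  m22: 10-10 ←essential
  m24: 1-00-,11-00
  m25: --001,1-0-1,1-00-
  m27: 1-0-1,11-11
  m28: 11-00 ←essential
  m31: -1111,11-11
Essential: --001, 00-00, 01-10, 10-10, 11-00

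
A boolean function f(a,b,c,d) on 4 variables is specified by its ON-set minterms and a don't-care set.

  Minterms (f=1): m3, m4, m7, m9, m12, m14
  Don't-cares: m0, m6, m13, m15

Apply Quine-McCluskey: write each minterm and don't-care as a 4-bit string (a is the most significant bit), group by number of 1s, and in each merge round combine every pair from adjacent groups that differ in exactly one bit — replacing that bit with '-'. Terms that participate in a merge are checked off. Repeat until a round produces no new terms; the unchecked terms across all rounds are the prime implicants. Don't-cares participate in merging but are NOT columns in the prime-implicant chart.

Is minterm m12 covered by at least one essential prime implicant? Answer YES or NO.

size-2^0 implicants → 0000(✓)  0011(✓)  0100(✓)  0110(✓)  0111(✓)  1001(✓)  1100(✓)  1101(✓)  1110(✓)  1111(✓)
size-2^1 implicants → -100(✓)  -110(✓)  -111(✓)  0-00  0-11  01-0(✓)  011-(✓)  1-01  11-0(✓)  11-1(✓)  110-(✓)  111-(✓)
size-2^2 implicants → -1-0  -11-  11--
Unchecked terms (primes): -1-0, -11-, 0-00, 0-11, 1-01, 11--
Minterm coverage:
  m3 ⊆ 0-11 [E]
  m4 ⊆ -1-0,0-00
  m7 ⊆ -11-,0-11
  m9 ⊆ 1-01 [E]
  m12 ⊆ -1-0,11--
  m14 ⊆ -1-0,-11-,11--
E = {0-11, 1-01}

NO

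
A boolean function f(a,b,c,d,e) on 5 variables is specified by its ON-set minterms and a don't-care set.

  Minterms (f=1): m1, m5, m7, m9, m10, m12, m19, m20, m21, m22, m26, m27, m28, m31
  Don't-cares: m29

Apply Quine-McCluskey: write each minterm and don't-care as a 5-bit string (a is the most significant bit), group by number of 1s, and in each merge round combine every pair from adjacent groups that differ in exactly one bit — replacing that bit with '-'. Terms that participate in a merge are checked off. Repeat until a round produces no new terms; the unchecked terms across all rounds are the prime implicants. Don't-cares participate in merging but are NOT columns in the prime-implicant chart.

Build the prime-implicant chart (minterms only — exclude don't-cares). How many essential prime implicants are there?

Round 0: 00001✓ 00101✓ 00111✓ 01001✓ 01010✓ 01100✓ 10011✓ 10100✓ 10101✓ 10110✓ 11010✓ 11011✓ 11100✓ 11101✓ 11111✓
Round 1: -0101 -1010 -1100 0-001 00-01 001-1 1-011 1-100✓ 1-101✓ 101-0 1010-✓ 11-11 1101- 111-1 1110-✓
Round 2: 1-10-
PIs = {-0101, -1010, -1100, 0-001, 00-01, 001-1, 1-011, 1-10-, 101-0, 11-11, 1101-, 111-1}
Coverage chart:
  m1: 0-001,00-01
  m5: -0101,00-01,001-1
  m7: 001-1 ←essential
  m9: 0-001 ←essential
  m10: -1010 ←essential
  m12: -1100 ←essential
  m19: 1-011 ←essential
  m20: 1-10-,101-0
  m21: -0101,1-10-
  m22: 101-0 ←essential
  m26: -1010,1101-
  m27: 1-011,11-11,1101-
  m28: -1100,1-10-
  m31: 11-11,111-1
Essential: -1010, -1100, 0-001, 001-1, 1-011, 101-0

6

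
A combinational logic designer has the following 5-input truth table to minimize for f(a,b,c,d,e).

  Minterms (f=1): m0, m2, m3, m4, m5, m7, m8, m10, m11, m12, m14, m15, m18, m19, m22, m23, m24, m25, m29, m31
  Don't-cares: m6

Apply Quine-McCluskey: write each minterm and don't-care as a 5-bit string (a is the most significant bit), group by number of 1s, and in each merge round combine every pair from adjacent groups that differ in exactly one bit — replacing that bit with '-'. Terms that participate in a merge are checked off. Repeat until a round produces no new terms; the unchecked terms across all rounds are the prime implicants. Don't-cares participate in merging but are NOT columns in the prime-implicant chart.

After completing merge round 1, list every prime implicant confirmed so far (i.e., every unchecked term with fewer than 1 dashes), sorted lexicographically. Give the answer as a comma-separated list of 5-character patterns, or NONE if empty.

NONE

[col 0] 00000*, 00010*, 00011*, 00100*, 00101*, 00110*, 00111*, 01000*, 01010*, 01011*, 01100*, 01110*, 01111*, 10010*, 10011*, 10110*, 10111*, 11000*, 11001*, 11101*, 11111*
[col 1] -0010*, -0011*, -0110*, -0111*, -1000, -1111*, 0-000*, 0-010*, 0-011*, 0-100*, 0-110*, 0-111*, 00-00*, 00-10*, 00-11*, 000-0*, 0001-*, 001-0*, 001-1*, 0010-*, 0011-*, 01-00*, 01-10*, 01-11*, 010-0*, 0101-*, 011-0*, 0111-*, 1-111*, 10-10*, 10-11*, 1001-*, 1011-*, 11-01, 1100-, 111-1
[col 2] --111, -0-10*, -0-11*, -001-*, -011-*, 0--00*, 0--10*, 0--11*, 0-0-0*, 0-01-*, 0-1-0*, 0-11-*, 00--0*, 00-1-*, 001--, 01--0*, 01-1-*, 10-1-*
[col 3] -0-1-, 0---0, 0--1-
Prime implicants: --111, -0-1-, -1000, 0---0, 0--1-, 001--, 11-01, 1100-, 111-1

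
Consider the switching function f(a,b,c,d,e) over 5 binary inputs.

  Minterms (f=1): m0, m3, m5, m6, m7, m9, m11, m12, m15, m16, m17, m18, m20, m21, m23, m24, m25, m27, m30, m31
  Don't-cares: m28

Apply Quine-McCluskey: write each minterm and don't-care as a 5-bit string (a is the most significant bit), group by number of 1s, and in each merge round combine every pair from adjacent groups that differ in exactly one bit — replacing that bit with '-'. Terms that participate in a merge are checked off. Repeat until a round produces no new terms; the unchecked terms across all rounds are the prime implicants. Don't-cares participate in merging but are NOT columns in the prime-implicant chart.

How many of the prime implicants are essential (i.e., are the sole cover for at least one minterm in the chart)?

Round 0: 00000✓ 00011✓ 00101✓ 00110✓ 00111✓ 01001✓ 01011✓ 01100✓ 01111✓ 10000✓ 10001✓ 10010✓ 10100✓ 10101✓ 10111✓ 11000✓ 11001✓ 11011✓ 11100✓ 11110✓ 11111✓
Round 1: -0000 -0101✓ -0111✓ -1001✓ -1011✓ -1100 -1111✓ 0-011✓ 0-111✓ 00-11✓ 001-1✓ 0011- 01-11✓ 010-1✓ 1-000✓ 1-001✓ 1-100✓ 1-111✓ 10-00✓ 10-01✓ 100-0 1000-✓ 101-1✓ 1010-✓ 11-00✓ 11-11✓ 110-1✓ 1100-✓ 111-0 1111-
Round 2: --111 -01-1 -1-11 -10-1 0--11 1--00 1-00- 10-0-
PIs = {--111, -0000, -01-1, -1-11, -10-1, -1100, 0--11, 0011-, 1--00, 1-00-, 10-0-, 100-0, 111-0, 1111-}
Coverage chart:
  m0: -0000 ←essential
  m3: 0--11 ←essential
  m5: -01-1 ←essential
  m6: 0011- ←essential
  m7: --111,-01-1,0--11,0011-
  m9: -10-1 ←essential
  m11: -1-11,-10-1,0--11
  m12: -1100 ←essential
  m15: --111,-1-11,0--11
  m16: -0000,1--00,1-00-,10-0-,100-0
  m17: 1-00-,10-0-
  m18: 100-0 ←essential
  m20: 1--00,10-0-
  m21: -01-1,10-0-
  m23: --111,-01-1
  m24: 1--00,1-00-
  m25: -10-1,1-00-
  m27: -1-11,-10-1
  m30: 111-0,1111-
  m31: --111,-1-11,1111-
Essential: -0000, -01-1, -10-1, -1100, 0--11, 0011-, 100-0

7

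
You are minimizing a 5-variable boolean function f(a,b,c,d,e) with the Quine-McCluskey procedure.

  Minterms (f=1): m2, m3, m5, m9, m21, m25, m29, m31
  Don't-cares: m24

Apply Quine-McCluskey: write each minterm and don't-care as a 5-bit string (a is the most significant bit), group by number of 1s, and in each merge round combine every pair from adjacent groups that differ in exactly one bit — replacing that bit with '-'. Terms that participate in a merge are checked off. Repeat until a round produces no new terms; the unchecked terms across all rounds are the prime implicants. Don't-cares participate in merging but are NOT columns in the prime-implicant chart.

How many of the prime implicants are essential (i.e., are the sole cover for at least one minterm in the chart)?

4

[col 0] 00010*, 00011*, 00101*, 01001*, 10101*, 11000*, 11001*, 11101*, 11111*
[col 1] -0101, -1001, 0001-, 1-101, 11-01, 1100-, 111-1
Prime implicants: -0101, -1001, 0001-, 1-101, 11-01, 1100-, 111-1
PI chart (minterm → PIs covering it):
  2 | 0001-  (sole → essential)
  3 | 0001-  (sole → essential)
  5 | -0101  (sole → essential)
  9 | -1001  (sole → essential)
  21 | -0101,1-101
  25 | -1001,11-01,1100-
  29 | 1-101,11-01,111-1
  31 | 111-1  (sole → essential)
Essential prime implicants: -0101, -1001, 0001-, 111-1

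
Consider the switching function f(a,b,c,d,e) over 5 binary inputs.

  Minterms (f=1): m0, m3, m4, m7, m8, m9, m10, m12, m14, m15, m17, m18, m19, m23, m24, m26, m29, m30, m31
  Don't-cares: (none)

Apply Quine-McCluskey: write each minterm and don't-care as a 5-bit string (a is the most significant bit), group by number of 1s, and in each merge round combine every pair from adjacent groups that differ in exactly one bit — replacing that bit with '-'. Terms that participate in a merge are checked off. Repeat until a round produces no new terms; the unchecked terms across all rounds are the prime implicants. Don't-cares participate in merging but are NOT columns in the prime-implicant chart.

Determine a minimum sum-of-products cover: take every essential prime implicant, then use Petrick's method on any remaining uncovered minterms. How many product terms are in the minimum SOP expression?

size-2^0 implicants → 00000(✓)  00011(✓)  00100(✓)  00111(✓)  01000(✓)  01001(✓)  01010(✓)  01100(✓)  01110(✓)  01111(✓)  10001(✓)  10010(✓)  10011(✓)  10111(✓)  11000(✓)  11010(✓)  11101(✓)  11110(✓)  11111(✓)
size-2^1 implicants → -0011(✓)  -0111(✓)  -1000(✓)  -1010(✓)  -1110(✓)  -1111(✓)  0-000(✓)  0-100(✓)  0-111(✓)  00-00(✓)  00-11(✓)  01-00(✓)  01-10(✓)  010-0(✓)  0100-  011-0(✓)  0111-(✓)  1-010  1-111(✓)  10-11(✓)  100-1  1001-  11-10(✓)  110-0(✓)  111-1  1111-(✓)
size-2^2 implicants → --111  -0-11  -1-10  -10-0  -111-  0--00  01--0
Unchecked terms (primes): --111, -0-11, -1-10, -10-0, -111-, 0--00, 01--0, 0100-, 1-010, 100-1, 1001-, 111-1
Minterm coverage:
  m0 ⊆ 0--00 [E]
  m3 ⊆ -0-11 [E]
  m4 ⊆ 0--00 [E]
  m7 ⊆ --111,-0-11
  m8 ⊆ -10-0,0--00,01--0,0100-
  m9 ⊆ 0100- [E]
  m10 ⊆ -1-10,-10-0,01--0
  m12 ⊆ 0--00,01--0
  m14 ⊆ -1-10,-111-,01--0
  m15 ⊆ --111,-111-
  m17 ⊆ 100-1 [E]
  m18 ⊆ 1-010,1001-
  m19 ⊆ -0-11,100-1,1001-
  m23 ⊆ --111,-0-11
  m24 ⊆ -10-0 [E]
  m26 ⊆ -1-10,-10-0,1-010
  m29 ⊆ 111-1 [E]
  m30 ⊆ -1-10,-111-
  m31 ⊆ --111,-111-,111-1
E = {-0-11, -10-0, 0--00, 0100-, 100-1, 111-1}
Petrick residual → -111-, 1-010
Cover = b'de + bc'e' + bcd + a'd'e' + a'bc'd' + ac'de' + ab'c'e + abce  |cover|=8

8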